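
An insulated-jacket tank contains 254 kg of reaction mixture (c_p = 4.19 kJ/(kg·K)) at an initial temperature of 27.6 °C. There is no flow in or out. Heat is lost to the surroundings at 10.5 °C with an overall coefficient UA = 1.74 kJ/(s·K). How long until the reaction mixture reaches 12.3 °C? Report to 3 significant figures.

1380 s

Lumped-capacitance energy balance: M c_p dT/dt = UA(T_amb − T).
τ = M c_p/UA = 611.64 s; T_ss = T_amb = 10.500 °C.
T(t) = T_ss + (T₀ − T_ss)e^(−t/τ); set T = 12.3:
t = −τ ln[(T − T_ss)/(T₀ − T_ss)] = −611.64 · ln(0.10526) = 1377.0 s.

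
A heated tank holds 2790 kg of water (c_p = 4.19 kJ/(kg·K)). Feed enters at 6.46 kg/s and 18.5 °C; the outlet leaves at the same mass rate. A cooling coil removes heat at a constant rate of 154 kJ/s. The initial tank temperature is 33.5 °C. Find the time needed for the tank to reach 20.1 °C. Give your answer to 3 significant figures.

M c_p dT/dt = ṁ c_p (T_in − T) − Q̇.
τ = M/ṁ = 431.89 s; T_ss = T_in − Q̇/(ṁ c_p) = 12.810 °C.
T(t) = T_ss + (T₀ − T_ss) e^(−t/τ). Set T = 20.1:
e^(−t/τ) = (20.1 − 12.810)/(33.5 − 12.810) = 0.35233
t = −431.89 · ln(0.35233) = 450.54 s.

451 s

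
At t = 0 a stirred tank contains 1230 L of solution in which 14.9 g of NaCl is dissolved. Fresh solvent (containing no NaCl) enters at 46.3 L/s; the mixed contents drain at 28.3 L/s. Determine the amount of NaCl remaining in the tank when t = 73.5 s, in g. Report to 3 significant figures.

4.73 g

Total volume: dV/dt = Q_in − Q_out = 18.000 L/s, so V(t) = 1230 + 18.000 t and V(73.5) = 2553.0 L.
Species balance (pure solvent in): dm/dt = −Q_out · m/V(t).
Separate: dm/m = −Q_out dt/V(t) ⇒ ln(m/m₀) = −(Q_out/(Q_in−Q_out)) ln(V/V₀).
m = m₀ (V₀/V)^(Q_out/(Q_in−Q_out)) = 14.9 × (1230/2553.0)^(1.5722) = 4.7268 g.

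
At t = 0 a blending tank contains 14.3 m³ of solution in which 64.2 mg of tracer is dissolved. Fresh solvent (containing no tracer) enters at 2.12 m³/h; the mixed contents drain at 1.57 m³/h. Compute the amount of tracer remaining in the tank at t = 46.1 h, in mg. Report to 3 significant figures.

Total volume: dV/dt = Q_in − Q_out = 0.55000 m³/h, so V(t) = 14.3 + 0.55000 t and V(46.1) = 39.655 m³.
Species balance (pure solvent in): dm/dt = −Q_out · m/V(t).
Separate: dm/m = −Q_out dt/V(t) ⇒ ln(m/m₀) = −(Q_out/(Q_in−Q_out)) ln(V/V₀).
m = m₀ (V₀/V)^(Q_out/(Q_in−Q_out)) = 64.2 × (14.3/39.655)^(2.8545) = 3.4920 mg.

3.49 mg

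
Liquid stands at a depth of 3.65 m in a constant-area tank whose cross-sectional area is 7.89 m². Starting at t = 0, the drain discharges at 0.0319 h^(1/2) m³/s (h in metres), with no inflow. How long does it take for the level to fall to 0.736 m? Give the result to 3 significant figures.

521 s

A dh/dt = −Q_out = −0.0319 √h.
This is separable: 2 d(√h)/dt = −0.0319/A, so √h = √h₀ − (0.0319/(2A)) t.
t = 2A(√h₀ − √h)/0.0319 = 2·7.89·(√3.65 − √0.736)/0.0319
  = 15.780 × (1.9105 − 0.85790) / 0.0319 = 520.69 s.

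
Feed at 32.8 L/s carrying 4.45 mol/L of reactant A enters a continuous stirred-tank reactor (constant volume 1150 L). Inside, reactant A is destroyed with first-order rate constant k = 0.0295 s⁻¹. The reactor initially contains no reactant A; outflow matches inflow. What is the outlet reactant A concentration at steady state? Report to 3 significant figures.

V dC/dt = Q(C_in − C) − k V C.
At steady state: 0 = Q C_in − (Q + kV) C_ss, so C_ss = Q C_in/(Q + kV).
C_ss = 32.8·4.45/(32.8 + 0.0295·1150) = 145.96/66.725 = 2.1875 mol/L.

2.19 mol/L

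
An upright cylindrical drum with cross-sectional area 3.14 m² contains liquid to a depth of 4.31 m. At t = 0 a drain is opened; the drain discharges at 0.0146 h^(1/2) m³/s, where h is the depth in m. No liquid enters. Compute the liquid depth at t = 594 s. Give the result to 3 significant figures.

0.483 m

A dh/dt = −Q_out = −0.0146 √h.
Separate and integrate: 2(√h − √h₀) = −(0.0146/A) t.
√h = √4.31 − 0.0146·594/(2·3.14) = 2.0761 − 1.3810 = 0.69510.
h = 0.69510² = 0.48316 m.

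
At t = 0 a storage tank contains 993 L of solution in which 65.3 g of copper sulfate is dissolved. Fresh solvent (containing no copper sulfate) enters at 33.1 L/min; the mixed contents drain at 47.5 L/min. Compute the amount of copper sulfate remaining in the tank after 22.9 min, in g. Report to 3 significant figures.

Total volume: dV/dt = Q_in − Q_out = -14.400 L/min, so V(t) = 993 − 14.400 t and V(22.9) = 663.24 L.
No copper sulfate enters, so dm/dt = −Q_out · (m/V).
Separate: dm/m = −Q_out dt/V(t) ⇒ ln(m/m₀) = −(Q_out/(Q_in−Q_out)) ln(V/V₀).
m = m₀ (V₀/V)^(Q_out/(Q_in−Q_out)) = 65.3 × (993/663.24)^(-3.2986) = 17.248 g.

17.2 g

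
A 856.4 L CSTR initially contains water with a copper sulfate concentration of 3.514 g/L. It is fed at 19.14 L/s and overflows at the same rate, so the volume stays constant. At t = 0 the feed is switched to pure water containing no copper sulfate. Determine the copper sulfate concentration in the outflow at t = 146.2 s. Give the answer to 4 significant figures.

Species balance on the tank: V dC/dt = Q(C_in − C).
Rewrite as dC/dt + C/τ = C_in/τ, τ = V/Q = 44.7440 s.
C approaches C_in exponentially: C(t) = C_in + (C₀ − C_in) e^(−t/τ).
C(146.2) = 0 + (3.514 − 0)·e^(−146.2/44.7440) = 0 + (3.51400)·0.0381024 = 0.133892 g/L.

0.1339 g/L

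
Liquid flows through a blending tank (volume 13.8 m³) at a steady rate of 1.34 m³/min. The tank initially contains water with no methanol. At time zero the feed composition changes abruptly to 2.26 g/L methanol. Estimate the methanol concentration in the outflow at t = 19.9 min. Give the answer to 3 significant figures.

Species balance on the tank: V dC/dt = Q(C_in − C).
Rewrite as dC/dt + C/τ = C_in/τ, τ = V/Q = 10.299 min.
Solution: C(t) = C_in + (C₀ − C_in) e^(−t/τ).
C(19.9) = 2.26 + (0 − 2.26)·e^(−19.9/10.299) = 2.26 + (-2.2600)·0.14481 = 1.9327 g/L.

1.93 g/L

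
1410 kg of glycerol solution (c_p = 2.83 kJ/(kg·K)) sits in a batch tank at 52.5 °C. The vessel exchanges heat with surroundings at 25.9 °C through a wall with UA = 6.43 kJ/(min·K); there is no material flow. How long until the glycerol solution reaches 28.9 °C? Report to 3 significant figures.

1350 min

Energy balance: M c_p dT/dt = −UA(T − T_amb).
τ = M c_p/UA = 620.58 min; T_ss = T_amb = 25.900 °C.
T(t) = T_ss + (T₀ − T_ss)e^(−t/τ); set T = 28.9:
t = −τ ln[(T − T_ss)/(T₀ − T_ss)] = −620.58 · ln(0.11278) = 1354.3 min.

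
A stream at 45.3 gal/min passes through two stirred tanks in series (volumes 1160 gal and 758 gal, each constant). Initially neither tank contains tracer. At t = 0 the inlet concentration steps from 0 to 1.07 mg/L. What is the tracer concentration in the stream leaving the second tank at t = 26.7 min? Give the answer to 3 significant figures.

0.391 mg/L

Species balance on tank i: dCᵢ/dt = (Cᵢ₋₁ − Cᵢ)/τᵢ with τᵢ = Vᵢ/Q.
τ₁ = 1160/45.3 = 25.607 min; τ₂ = 758/45.3 = 16.733 min.
Solving the cascade with C₁(0)=C₂(0)=0 gives C₂(t) = C_in[1 − (τ₁ e^(−t/τ₁) − τ₂ e^(−t/τ₂))/(τ₁ − τ₂)].
At t = 26.7: e^(−t/τ₁) = 0.35251, e^(−t/τ₂) = 0.20277.
C₂ = 1.07·[1 − (25.607·0.35251 − 16.733·0.20277)/(8.8742)] = 1.07·0.36516 = 0.39072 mg/L.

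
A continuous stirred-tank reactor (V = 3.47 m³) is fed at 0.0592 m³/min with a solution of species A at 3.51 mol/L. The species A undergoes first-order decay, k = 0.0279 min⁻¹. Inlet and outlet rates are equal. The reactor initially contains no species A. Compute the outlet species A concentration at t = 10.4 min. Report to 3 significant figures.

V dC/dt = Q(C_in − C) − k V C.
dC/dt = (Q/V) C_in − (Q/V + k) C; effective rate a = Q/V + k = 0.017061 + 0.0279 = 0.044961 min⁻¹.
C_ss = Q C_in/(Q + kV) = 1.3319 mol/L; C(t) = C_ss + (C₀ − C_ss) e^(−a t).
C(10.4) = 1.3319 + (-1.3319)·e^(−0.044961·10.4) = 1.3319 + (-1.3319)·0.62651 = 0.49745 mol/L.

0.497 mol/L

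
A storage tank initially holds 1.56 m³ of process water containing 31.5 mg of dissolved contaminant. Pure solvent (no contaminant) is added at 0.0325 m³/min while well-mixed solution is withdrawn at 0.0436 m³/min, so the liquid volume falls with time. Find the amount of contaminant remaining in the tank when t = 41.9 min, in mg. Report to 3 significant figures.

7.84 mg

Total volume: dV/dt = Q_in − Q_out = -0.011100 m³/min, so V(t) = 1.56 − 0.011100 t and V(41.9) = 1.0949 m³.
No contaminant enters, so dm/dt = −Q_out · (m/V).
dm/m = −Q_out dt/(V₀ − 0.011100 t); integrating gives ln(m/m₀) = −(Q_out/(Q_in−Q_out)) ln(V/V₀).
m = m₀ (V₀/V)^(Q_out/(Q_in−Q_out)) = 31.5 × (1.56/1.0949)^(-3.9279) = 7.8416 mg.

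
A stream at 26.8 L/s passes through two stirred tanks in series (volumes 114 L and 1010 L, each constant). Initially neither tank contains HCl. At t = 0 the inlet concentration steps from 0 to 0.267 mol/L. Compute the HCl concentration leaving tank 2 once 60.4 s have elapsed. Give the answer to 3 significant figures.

0.206 mol/L

Each tank obeys Vᵢ dCᵢ/dt = Q(Cᵢ₋₁ − Cᵢ), so τᵢ = Vᵢ/Q.
τ₁ = 114/26.8 = 4.2537 s; τ₂ = 1010/26.8 = 37.687 s.
Tank 1: C₁ = C_in(1 − e^(−t/τ₁)). Tank 2 (τ₁ ≠ τ₂): C₂ = C_in[1 − (τ₁ e^(−t/τ₁) − τ₂ e^(−t/τ₂))/(τ₁ − τ₂)].
At t = 60.4: e^(−t/τ₁) = 6.8128e-07, e^(−t/τ₂) = 0.20135.
C₂ = 0.267·[1 − (4.2537·6.8128e-07 − 37.687·0.20135)/(-33.433)] = 0.267·0.77303 = 0.20640 mol/L.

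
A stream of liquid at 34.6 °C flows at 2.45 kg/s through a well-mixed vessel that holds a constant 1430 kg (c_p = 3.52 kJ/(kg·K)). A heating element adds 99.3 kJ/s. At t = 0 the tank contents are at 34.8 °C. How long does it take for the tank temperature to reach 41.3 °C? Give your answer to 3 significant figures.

Unsteady energy balance on the tank contents: M c_p dT/dt = ṁ c_p (T_in − T) + 99.3.
τ = M/ṁ = 583.67 s; T_ss = T_in + Q̇/(ṁ c_p) = 46.114 °C.
T(t) = T_ss + (T₀ − T_ss) e^(−t/τ). Set T = 41.3:
e^(−t/τ) = (41.3 − 46.114)/(34.8 − 46.114) = 0.42551
t = −583.67 · ln(0.42551) = 498.73 s.

499 s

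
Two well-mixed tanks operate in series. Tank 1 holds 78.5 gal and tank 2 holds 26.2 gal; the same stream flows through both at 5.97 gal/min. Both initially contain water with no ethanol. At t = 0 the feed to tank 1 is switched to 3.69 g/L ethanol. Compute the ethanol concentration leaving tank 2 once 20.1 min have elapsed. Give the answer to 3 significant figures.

Species balance on tank i: dCᵢ/dt = (Cᵢ₋₁ − Cᵢ)/τᵢ with τᵢ = Vᵢ/Q.
τ₁ = 78.5/5.97 = 13.149 min; τ₂ = 26.2/5.97 = 4.3886 min.
Tank 1: C₁ = C_in(1 − e^(−t/τ₁)). Tank 2 (τ₁ ≠ τ₂): C₂ = C_in[1 − (τ₁ e^(−t/τ₁) − τ₂ e^(−t/τ₂))/(τ₁ − τ₂)].
At t = 20.1: e^(−t/τ₁) = 0.21683, e^(−t/τ₂) = 0.010255.
C₂ = 3.69·[1 − (13.149·0.21683 − 4.3886·0.010255)/(8.7605)] = 3.69·0.67968 = 2.5080 g/L.

2.51 g/L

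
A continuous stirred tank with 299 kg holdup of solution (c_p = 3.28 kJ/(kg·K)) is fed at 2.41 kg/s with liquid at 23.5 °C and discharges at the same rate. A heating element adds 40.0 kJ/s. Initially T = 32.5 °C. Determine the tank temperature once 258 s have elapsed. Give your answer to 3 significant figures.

Unsteady energy balance on the tank contents: M c_p dT/dt = ṁ c_p (T_in − T) + 40.0.
Rearrange: dT/dt = (T_ss − T)/τ with τ = M/ṁ = 124.07 s and T_ss = T_in + Q̇/(ṁ c_p) = 28.560 °C.
Integrating: T(t) = T_ss + (T₀ − T_ss) e^(−t/τ).
T(258) = 28.560 + (3.9398)·e^(−258/124.07) = 28.560 + (3.9398)·0.12499 = 29.053 °C.

29.1 °C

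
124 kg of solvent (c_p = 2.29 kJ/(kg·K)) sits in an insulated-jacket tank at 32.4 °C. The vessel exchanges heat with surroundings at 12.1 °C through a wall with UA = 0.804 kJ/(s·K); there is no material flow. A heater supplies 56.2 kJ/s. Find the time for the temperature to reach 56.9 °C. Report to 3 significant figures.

241 s

M c_p dT/dt = −UA(T − T_amb) + Q̇.
τ = M c_p/UA = 353.18 s; T_ss = T_amb + Q̇/UA = 12.1 + 56.2/0.804 = 82.000 °C.
T(t) = T_ss + (T₀ − T_ss)e^(−t/τ); set T = 56.9:
t = −τ ln[(T − T_ss)/(T₀ − T_ss)] = −353.18 · ln(0.50605) = 240.56 s.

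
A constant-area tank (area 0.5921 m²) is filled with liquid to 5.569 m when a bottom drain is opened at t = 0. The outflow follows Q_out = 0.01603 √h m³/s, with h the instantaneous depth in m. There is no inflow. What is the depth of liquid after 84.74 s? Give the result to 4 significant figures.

1.471 m

With no inflow, A dh/dt = −0.01603 √h.
This is separable: 2 d(√h)/dt = −0.01603/A, so √h = √h₀ − (0.01603/(2A)) t.
√h = √5.569 − 0.01603·84.74/(2·0.5921) = 2.35987 − 1.14709 = 1.21278.
h = 1.21278² = 1.47085 m.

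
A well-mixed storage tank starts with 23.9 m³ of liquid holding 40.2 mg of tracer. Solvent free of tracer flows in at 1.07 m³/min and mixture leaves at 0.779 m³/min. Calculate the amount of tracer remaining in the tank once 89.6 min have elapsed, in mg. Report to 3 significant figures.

5.58 mg

Total volume: dV/dt = Q_in − Q_out = 0.29100 m³/min, so V(t) = 23.9 + 0.29100 t and V(89.6) = 49.974 m³.
Solute balance: dm/dt = 0 − Q_out C = −Q_out m/V(t).
dm/m = −Q_out dt/(V₀ + 0.29100 t); integrating gives ln(m/m₀) = −(Q_out/(Q_in−Q_out)) ln(V/V₀).
m = m₀ (V₀/V)^(Q_out/(Q_in−Q_out)) = 40.2 × (23.9/49.974)^(2.6770) = 5.5805 mg.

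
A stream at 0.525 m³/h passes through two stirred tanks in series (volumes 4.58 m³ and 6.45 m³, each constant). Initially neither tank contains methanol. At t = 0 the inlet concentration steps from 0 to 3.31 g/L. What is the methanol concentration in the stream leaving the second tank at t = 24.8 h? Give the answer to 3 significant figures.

Each tank obeys Vᵢ dCᵢ/dt = Q(Cᵢ₋₁ − Cᵢ), so τᵢ = Vᵢ/Q.
τ₁ = 4.58/0.525 = 8.7238 h; τ₂ = 6.45/0.525 = 12.286 h.
Solving the cascade with C₁(0)=C₂(0)=0 gives C₂(t) = C_in[1 − (τ₁ e^(−t/τ₁) − τ₂ e^(−t/τ₂))/(τ₁ − τ₂)].
At t = 24.8: e^(−t/τ₁) = 0.058263, e^(−t/τ₂) = 0.13284.
C₂ = 3.31·[1 − (8.7238·0.058263 − 12.286·0.13284)/(-3.5619)] = 3.31·0.68450 = 2.2657 g/L.

2.27 g/L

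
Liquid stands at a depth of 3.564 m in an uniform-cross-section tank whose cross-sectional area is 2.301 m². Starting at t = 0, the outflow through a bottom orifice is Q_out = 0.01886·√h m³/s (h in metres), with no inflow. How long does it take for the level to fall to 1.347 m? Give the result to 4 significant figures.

Volume balance on the tank: A dh/dt = −0.01886 √h.
Separate and integrate: 2(√h − √h₀) = −(0.01886/A) t.
t = 2A(√h₀ − √h)/0.01886 = 2·2.301·(√3.564 − √1.347)/0.01886
  = 4.60200 × (1.88786 − 1.16060) / 0.01886 = 177.456 s.

177.5 s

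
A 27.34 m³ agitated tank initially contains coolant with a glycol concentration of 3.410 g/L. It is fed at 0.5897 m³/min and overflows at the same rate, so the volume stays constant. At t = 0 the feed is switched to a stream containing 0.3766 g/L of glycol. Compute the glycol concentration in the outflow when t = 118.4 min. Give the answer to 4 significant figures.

Transient balance on the dissolved component: V dC/dt = Q(C_in − C).
So dC/dt = (C_in − C)/τ with τ = V/Q = 27.34/0.5897 = 46.3626 min.
Integrating: C(t) = C_in + (C₀ − C_in) e^(−t/τ).
C(118.4) = 0.3766 + (3.410 − 0.3766)·e^(−118.4/46.3626) = 0.3766 + (3.03340)·0.0777867 = 0.612558 g/L.

0.6126 g/L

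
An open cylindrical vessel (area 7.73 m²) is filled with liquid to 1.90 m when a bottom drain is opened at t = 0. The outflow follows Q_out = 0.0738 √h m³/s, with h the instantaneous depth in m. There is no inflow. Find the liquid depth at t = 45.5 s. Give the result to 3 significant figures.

1.35 m

Accumulation of liquid (constant cross-section A): A dh/dt = −0.0738 √h.
This is separable: 2 d(√h)/dt = −0.0738/A, so √h = √h₀ − (0.0738/(2A)) t.
√h = √1.90 − 0.0738·45.5/(2·7.73) = 1.3784 − 0.21720 = 1.1612.
h = 1.1612² = 1.3484 m.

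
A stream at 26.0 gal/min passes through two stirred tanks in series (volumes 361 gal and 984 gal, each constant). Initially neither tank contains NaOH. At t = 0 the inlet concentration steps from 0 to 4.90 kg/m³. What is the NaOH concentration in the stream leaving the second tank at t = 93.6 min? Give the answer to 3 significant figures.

Species balance on tank i: dCᵢ/dt = (Cᵢ₋₁ − Cᵢ)/τᵢ with τᵢ = Vᵢ/Q.
τ₁ = 361/26.0 = 13.885 min; τ₂ = 984/26.0 = 37.846 min.
Tank 1: C₁ = C_in(1 − e^(−t/τ₁)). Tank 2 (τ₁ ≠ τ₂): C₂ = C_in[1 − (τ₁ e^(−t/τ₁) − τ₂ e^(−t/τ₂))/(τ₁ − τ₂)].
At t = 93.6: e^(−t/τ₁) = 0.0011811, e^(−t/τ₂) = 0.084317.
C₂ = 4.90·[1 − (13.885·0.0011811 − 37.846·0.084317)/(-23.962)] = 4.90·0.86751 = 4.2508 kg/m³.

4.25 kg/m³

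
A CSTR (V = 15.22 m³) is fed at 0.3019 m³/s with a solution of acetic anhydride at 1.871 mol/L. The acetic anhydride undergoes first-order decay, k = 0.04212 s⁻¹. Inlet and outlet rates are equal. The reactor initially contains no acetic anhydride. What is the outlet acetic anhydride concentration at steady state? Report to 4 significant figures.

V dC/dt = Q(C_in − C) − k V C.
Steady state (dC/dt = 0): C_ss = Q C_in/(Q + kV) = C_in/(1 + kV/Q).
C_ss = 0.3019·1.871/(0.3019 + 0.04212·15.22) = 0.564855/0.942966 = 0.599019 mol/L.

0.5990 mol/L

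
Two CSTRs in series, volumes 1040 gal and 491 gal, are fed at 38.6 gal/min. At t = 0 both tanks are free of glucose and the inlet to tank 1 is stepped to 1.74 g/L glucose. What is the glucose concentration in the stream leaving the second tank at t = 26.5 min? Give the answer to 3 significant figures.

0.701 g/L

Time constants: τᵢ = Vᵢ/Q for each well-mixed tank.
τ₁ = 1040/38.6 = 26.943 min; τ₂ = 491/38.6 = 12.720 min.
Solving the cascade with C₁(0)=C₂(0)=0 gives C₂(t) = C_in[1 − (τ₁ e^(−t/τ₁) − τ₂ e^(−t/τ₂))/(τ₁ − τ₂)].
At t = 26.5: e^(−t/τ₁) = 0.37398, e^(−t/τ₂) = 0.12452.
C₂ = 1.74·[1 − (26.943·0.37398 − 12.720·0.12452)/(14.223)] = 1.74·0.40292 = 0.70108 g/L.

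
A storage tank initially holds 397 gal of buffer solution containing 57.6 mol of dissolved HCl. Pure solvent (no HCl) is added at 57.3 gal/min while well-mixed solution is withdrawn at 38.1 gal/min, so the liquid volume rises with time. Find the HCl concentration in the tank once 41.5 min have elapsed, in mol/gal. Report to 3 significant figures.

Let m(t) be the amount of HCl. Volume: V(t) = V₀ + (Q_in − Q_out) t = 397 + 19.200 t; V(41.5) = 1193.8 gal.
Species balance (pure solvent in): dm/dt = −Q_out · m/V(t).
dm/m = −Q_out dt/(V₀ + 19.200 t); integrating gives ln(m/m₀) = −(Q_out/(Q_in−Q_out)) ln(V/V₀).
m = m₀ (V₀/V)^(Q_out/(Q_in−Q_out)) = 57.6 × (397/1193.8)^(1.9844) = 6.4805 mol.
C = m/V = 6.4805/1193.8 = 0.0054285 mol/gal.

0.00543 mol/gal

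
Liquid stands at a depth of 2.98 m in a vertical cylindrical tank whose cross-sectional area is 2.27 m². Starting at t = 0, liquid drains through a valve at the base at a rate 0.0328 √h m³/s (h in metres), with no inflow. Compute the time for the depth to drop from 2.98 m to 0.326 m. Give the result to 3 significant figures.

Mass balance (ρ constant): A dh/dt = −0.0328 √h.
∫ h^(−1/2) dh = −(0.0328/A) ∫ dt, giving 2√h = 2√h₀ − (0.0328/A) t.
t = 2A(√h₀ − √h)/0.0328 = 2·2.27·(√2.98 − √0.326)/0.0328
  = 4.5400 × (1.7263 − 0.57096) / 0.0328 = 159.91 s.

160 s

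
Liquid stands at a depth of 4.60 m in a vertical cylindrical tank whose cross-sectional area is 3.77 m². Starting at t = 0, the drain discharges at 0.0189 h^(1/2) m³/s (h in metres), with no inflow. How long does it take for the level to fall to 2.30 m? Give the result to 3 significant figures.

Accumulation of liquid (constant cross-section A): A dh/dt = −0.0189 √h.
∫ h^(−1/2) dh = −(0.0189/A) ∫ dt, giving 2√h = 2√h₀ − (0.0189/A) t.
t = 2A(√h₀ − √h)/0.0189 = 2·3.77·(√4.60 − √2.30)/0.0189
  = 7.5400 × (2.1448 − 1.5166) / 0.0189 = 250.61 s.

251 s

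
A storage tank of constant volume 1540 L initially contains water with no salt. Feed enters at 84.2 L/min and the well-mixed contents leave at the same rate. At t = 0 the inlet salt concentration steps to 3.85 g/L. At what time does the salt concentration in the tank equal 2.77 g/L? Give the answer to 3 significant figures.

Species balance: V dC/dt = Q(C_in − C) ⇒ τ = V/Q = 18.290 min.
C(t) = C_in + (C₀ − C_in) e^(−t/τ). Set C = 2.77 and solve for t:
e^(−t/τ) = (C − C_in)/(C₀ − C_in) = (2.77 − 3.85)/(0 − 3.85) = 0.28052
t = −τ ln(…) = 18.290 × 1.2711 = 23.248 min.

23.2 min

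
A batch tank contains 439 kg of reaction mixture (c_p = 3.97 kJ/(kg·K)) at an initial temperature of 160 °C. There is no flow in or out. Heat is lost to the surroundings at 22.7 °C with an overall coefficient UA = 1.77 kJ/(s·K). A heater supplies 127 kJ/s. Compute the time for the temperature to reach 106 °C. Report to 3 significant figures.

Lumped-capacitance energy balance: M c_p dT/dt = UA(T_amb − T) + Q̇.
τ = M c_p/UA = 984.65 s; T_ss = T_amb + Q̇/UA = 22.7 + 127/1.77 = 94.451 °C.
T(t) = T_ss + (T₀ − T_ss)e^(−t/τ); set T = 106:
t = −τ ln[(T − T_ss)/(T₀ − T_ss)] = −984.65 · ln(0.17618) = 1709.6 s.

1710 s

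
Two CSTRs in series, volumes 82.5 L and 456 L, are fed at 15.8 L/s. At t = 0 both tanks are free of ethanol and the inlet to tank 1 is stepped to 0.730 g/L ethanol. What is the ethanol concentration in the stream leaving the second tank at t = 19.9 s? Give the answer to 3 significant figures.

Species balance on tank i: dCᵢ/dt = (Cᵢ₋₁ − Cᵢ)/τᵢ with τᵢ = Vᵢ/Q.
τ₁ = 82.5/15.8 = 5.2215 s; τ₂ = 456/15.8 = 28.861 s.
Solving the cascade with C₁(0)=C₂(0)=0 gives C₂(t) = C_in[1 − (τ₁ e^(−t/τ₁) − τ₂ e^(−t/τ₂))/(τ₁ − τ₂)].
At t = 19.9: e^(−t/τ₁) = 0.022123, e^(−t/τ₂) = 0.50182.
C₂ = 0.730·[1 − (5.2215·0.022123 − 28.861·0.50182)/(-23.639)] = 0.730·0.39223 = 0.28632 g/L.

0.286 g/L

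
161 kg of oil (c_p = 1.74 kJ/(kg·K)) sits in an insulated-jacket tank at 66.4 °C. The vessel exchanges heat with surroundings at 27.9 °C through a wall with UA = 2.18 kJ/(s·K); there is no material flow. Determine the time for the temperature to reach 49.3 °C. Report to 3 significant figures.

Heat balance on the well-mixed liquid: M c_p dT/dt = −UA(T − T_amb).
τ = M c_p/UA = 128.50 s; T_ss = T_amb = 27.900 °C.
T(t) = T_ss + (T₀ − T_ss)e^(−t/τ); set T = 49.3:
t = −τ ln[(T − T_ss)/(T₀ − T_ss)] = −128.50 · ln(0.55584) = 75.467 s.

75.5 s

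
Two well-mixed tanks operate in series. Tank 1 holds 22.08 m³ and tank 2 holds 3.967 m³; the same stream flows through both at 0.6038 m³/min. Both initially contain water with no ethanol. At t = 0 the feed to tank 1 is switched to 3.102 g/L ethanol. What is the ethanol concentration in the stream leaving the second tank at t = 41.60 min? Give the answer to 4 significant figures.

Each tank obeys Vᵢ dCᵢ/dt = Q(Cᵢ₋₁ − Cᵢ), so τᵢ = Vᵢ/Q.
τ₁ = 22.08/0.6038 = 36.5684 min; τ₂ = 3.967/0.6038 = 6.57006 min.
Solving the cascade with C₁(0)=C₂(0)=0 gives C₂(t) = C_in[1 − (τ₁ e^(−t/τ₁) − τ₂ e^(−t/τ₂))/(τ₁ − τ₂)].
At t = 41.60: e^(−t/τ₁) = 0.320589, e^(−t/τ₂) = 0.00177891.
C₂ = 3.102·[1 − (36.5684·0.320589 − 6.57006·0.00177891)/(29.9983)] = 3.102·0.609587 = 1.89094 g/L.

1.891 g/L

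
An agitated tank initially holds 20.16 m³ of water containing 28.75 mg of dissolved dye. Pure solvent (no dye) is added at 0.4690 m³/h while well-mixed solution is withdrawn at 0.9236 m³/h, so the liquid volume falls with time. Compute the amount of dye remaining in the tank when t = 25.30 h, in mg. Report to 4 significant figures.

Let m(t) be the amount of dye. Volume: V(t) = V₀ + (Q_in − Q_out) t = 20.16 − 0.454600 t; V(25.30) = 8.65862 m³.
Solute balance: dm/dt = 0 − Q_out C = −Q_out m/V(t).
dm/m = −Q_out dt/(V₀ − 0.454600 t); integrating gives ln(m/m₀) = −(Q_out/(Q_in−Q_out)) ln(V/V₀).
m = m₀ (V₀/V)^(Q_out/(Q_in−Q_out)) = 28.75 × (20.16/8.65862)^(-2.03168) = 5.16330 mg.

5.163 mg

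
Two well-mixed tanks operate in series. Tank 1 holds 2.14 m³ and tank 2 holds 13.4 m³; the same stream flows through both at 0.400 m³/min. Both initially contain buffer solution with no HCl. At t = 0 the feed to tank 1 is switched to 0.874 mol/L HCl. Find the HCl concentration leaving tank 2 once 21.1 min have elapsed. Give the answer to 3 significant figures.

0.323 mol/L

Species balance on tank i: dCᵢ/dt = (Cᵢ₋₁ − Cᵢ)/τᵢ with τᵢ = Vᵢ/Q.
τ₁ = 2.14/0.400 = 5.3500 min; τ₂ = 13.4/0.400 = 33.500 min.
Solving the cascade with C₁(0)=C₂(0)=0 gives C₂(t) = C_in[1 − (τ₁ e^(−t/τ₁) − τ₂ e^(−t/τ₂))/(τ₁ − τ₂)].
At t = 21.1: e^(−t/τ₁) = 0.019372, e^(−t/τ₂) = 0.53267.
C₂ = 0.874·[1 − (5.3500·0.019372 − 33.500·0.53267)/(-28.150)] = 0.874·0.36977 = 0.32318 mol/L.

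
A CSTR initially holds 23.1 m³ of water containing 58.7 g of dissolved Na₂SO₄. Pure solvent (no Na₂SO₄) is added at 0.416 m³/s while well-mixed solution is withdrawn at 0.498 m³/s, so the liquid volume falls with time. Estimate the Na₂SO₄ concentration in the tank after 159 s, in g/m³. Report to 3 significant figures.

0.0375 g/m³

Let m(t) be the amount of Na₂SO₄. Volume: V(t) = V₀ + (Q_in − Q_out) t = 23.1 − 0.082000 t; V(159) = 10.062 m³.
Species balance (pure solvent in): dm/dt = −Q_out · m/V(t).
dm/m = −Q_out dt/(V₀ − 0.082000 t); integrating gives ln(m/m₀) = −(Q_out/(Q_in−Q_out)) ln(V/V₀).
m = m₀ (V₀/V)^(Q_out/(Q_in−Q_out)) = 58.7 × (23.1/10.062)^(-6.0732) = 0.37728 g.
C = m/V = 0.37728/10.062 = 0.037495 g/m³.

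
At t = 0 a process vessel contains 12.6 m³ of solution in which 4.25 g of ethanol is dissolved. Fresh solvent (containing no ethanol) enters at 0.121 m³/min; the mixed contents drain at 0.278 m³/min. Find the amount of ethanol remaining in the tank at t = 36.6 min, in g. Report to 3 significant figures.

1.45 g

Let m(t) be the amount of ethanol. Volume: V(t) = V₀ + (Q_in − Q_out) t = 12.6 − 0.15700 t; V(36.6) = 6.8538 m³.
Solute balance: dm/dt = 0 − Q_out C = −Q_out m/V(t).
Separate: dm/m = −Q_out dt/V(t) ⇒ ln(m/m₀) = −(Q_out/(Q_in−Q_out)) ln(V/V₀).
m = m₀ (V₀/V)^(Q_out/(Q_in−Q_out)) = 4.25 × (12.6/6.8538)^(-1.7707) = 1.4459 g.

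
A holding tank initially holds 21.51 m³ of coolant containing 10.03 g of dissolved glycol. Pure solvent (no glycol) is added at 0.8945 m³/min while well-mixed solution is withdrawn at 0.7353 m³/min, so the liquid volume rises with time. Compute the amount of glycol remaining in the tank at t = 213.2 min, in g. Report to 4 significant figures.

0.1264 g

Let m(t) be the amount of glycol. Volume: V(t) = V₀ + (Q_in − Q_out) t = 21.51 + 0.159200 t; V(213.2) = 55.4514 m³.
Solute balance: dm/dt = 0 − Q_out C = −Q_out m/V(t).
dm/m = −Q_out dt/(V₀ + 0.159200 t); integrating gives ln(m/m₀) = −(Q_out/(Q_in−Q_out)) ln(V/V₀).
m = m₀ (V₀/V)^(Q_out/(Q_in−Q_out)) = 10.03 × (21.51/55.4514)^(4.61872) = 0.126401 g.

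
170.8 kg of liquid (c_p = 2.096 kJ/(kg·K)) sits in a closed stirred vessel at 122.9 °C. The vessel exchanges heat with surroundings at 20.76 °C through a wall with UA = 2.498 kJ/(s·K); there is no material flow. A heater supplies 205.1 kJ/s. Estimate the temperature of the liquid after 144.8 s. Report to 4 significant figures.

M c_p dT/dt = −UA(T − T_amb) + Q̇.
dT/dt = (T_ss − T)/τ with T_ss = T_amb + Q̇/UA = 20.76 + 205.1/2.498 = 102.866 °C, τ = M c_p/UA = 170.8·2.096/2.498 = 143.313 s.
Integrating: T(t) = T_ss + (T₀ − T_ss) e^(−t/τ).
T(144.8) = 102.866 + (20.0343)·0.364083 = 110.160 °C.

110.2 °C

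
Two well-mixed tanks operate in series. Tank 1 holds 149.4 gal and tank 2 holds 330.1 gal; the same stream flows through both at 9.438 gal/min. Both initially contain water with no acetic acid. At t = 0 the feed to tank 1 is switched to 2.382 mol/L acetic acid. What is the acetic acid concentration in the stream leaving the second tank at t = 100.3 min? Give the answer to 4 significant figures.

2.138 mol/L

Species balance on tank i: dCᵢ/dt = (Cᵢ₋₁ − Cᵢ)/τᵢ with τᵢ = Vᵢ/Q.
τ₁ = 149.4/9.438 = 15.8296 min; τ₂ = 330.1/9.438 = 34.9756 min.
Tank 1: C₁ = C_in(1 − e^(−t/τ₁)). Tank 2 (τ₁ ≠ τ₂): C₂ = C_in[1 − (τ₁ e^(−t/τ₁) − τ₂ e^(−t/τ₂))/(τ₁ − τ₂)].
At t = 100.3: e^(−t/τ₁) = 0.00177098, e^(−t/τ₂) = 0.0568289.
C₂ = 2.382·[1 − (15.8296·0.00177098 − 34.9756·0.0568289)/(-19.1460)] = 2.382·0.897650 = 2.13820 mol/L.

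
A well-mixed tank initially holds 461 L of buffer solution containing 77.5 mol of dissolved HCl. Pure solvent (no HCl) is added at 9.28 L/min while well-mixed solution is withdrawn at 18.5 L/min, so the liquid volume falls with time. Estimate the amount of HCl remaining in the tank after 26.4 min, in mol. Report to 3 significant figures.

Total volume: dV/dt = Q_in − Q_out = -9.2200 L/min, so V(t) = 461 − 9.2200 t and V(26.4) = 217.59 L.
Solute balance: dm/dt = 0 − Q_out C = −Q_out m/V(t).
dm/m = −Q_out dt/(V₀ − 9.2200 t); integrating gives ln(m/m₀) = −(Q_out/(Q_in−Q_out)) ln(V/V₀).
m = m₀ (V₀/V)^(Q_out/(Q_in−Q_out)) = 77.5 × (461/217.59)^(-2.0065) = 17.182 mol.

17.2 mol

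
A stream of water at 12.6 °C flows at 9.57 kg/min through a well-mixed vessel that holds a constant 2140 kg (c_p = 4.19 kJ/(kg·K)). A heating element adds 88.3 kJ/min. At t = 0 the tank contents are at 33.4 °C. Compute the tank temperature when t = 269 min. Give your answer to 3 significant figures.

20.4 °C

Unsteady energy balance on the tank contents: M c_p dT/dt = ṁ c_p (T_in − T) + 88.3.
τ = M/ṁ = 223.62 min; T_ss = T_in + Q̇/(ṁ c_p) = 12.6 + 88.3/(9.57·4.19) = 14.802 °C.
T approaches T_ss exponentially: T(t) = T_ss + (T₀ − T_ss) e^(−t/τ).
T(269) = 14.802 + (18.598)·e^(−269/223.62) = 14.802 + (18.598)·0.30030 = 20.387 °C.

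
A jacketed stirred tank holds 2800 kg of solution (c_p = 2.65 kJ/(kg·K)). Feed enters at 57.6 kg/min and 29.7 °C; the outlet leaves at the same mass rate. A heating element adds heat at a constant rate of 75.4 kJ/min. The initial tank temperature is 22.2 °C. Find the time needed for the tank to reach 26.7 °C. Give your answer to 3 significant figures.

M c_p dT/dt = ṁ c_p (T_in − T) + Q̇.
τ = M/ṁ = 48.611 min; T_ss = T_in + Q̇/(ṁ c_p) = 30.194 °C.
T(t) = T_ss + (T₀ − T_ss) e^(−t/τ). Set T = 26.7:
e^(−t/τ) = (26.7 − 30.194)/(22.2 − 30.194) = 0.43708
t = −48.611 · ln(0.43708) = 40.233 min.

40.2 min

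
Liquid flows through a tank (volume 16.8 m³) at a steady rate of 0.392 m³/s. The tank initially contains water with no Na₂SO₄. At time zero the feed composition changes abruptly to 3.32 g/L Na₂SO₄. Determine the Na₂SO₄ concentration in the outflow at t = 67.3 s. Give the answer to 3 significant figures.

Mass balance on the solute (V constant): V dC/dt = Q(C_in − C).
So dC/dt = (C_in − C)/τ with τ = V/Q = 16.8/0.392 = 42.857 s.
Solution: C(t) = C_in + (C₀ − C_in) e^(−t/τ).
C(67.3) = 3.32 + (0 − 3.32)·e^(−67.3/42.857) = 3.32 + (-3.3200)·0.20798 = 2.6295 g/L.

2.63 g/L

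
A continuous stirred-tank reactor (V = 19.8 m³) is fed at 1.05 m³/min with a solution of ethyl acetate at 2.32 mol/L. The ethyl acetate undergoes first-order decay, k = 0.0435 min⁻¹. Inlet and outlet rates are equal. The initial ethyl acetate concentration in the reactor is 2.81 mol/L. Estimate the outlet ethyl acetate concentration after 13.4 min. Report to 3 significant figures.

Species balance: V dC/dt = Q C_in − Q C − k V C.
This is linear with rate a = Q/V + k = 0.096530 min⁻¹.
C_ss = Q C_in/(Q + kV) = 1.2745 mol/L; C(t) = C_ss + (C₀ − C_ss) e^(−a t).
C(13.4) = 1.2745 + (1.5355)·e^(−0.096530·13.4) = 1.2745 + (1.5355)·0.27431 = 1.6957 mol/L.

1.70 mol/L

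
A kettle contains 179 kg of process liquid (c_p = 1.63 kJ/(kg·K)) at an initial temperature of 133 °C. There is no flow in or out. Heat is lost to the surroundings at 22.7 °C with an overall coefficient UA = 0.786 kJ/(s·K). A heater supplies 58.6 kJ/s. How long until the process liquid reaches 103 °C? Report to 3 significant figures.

679 s

Lumped-capacitance energy balance: M c_p dT/dt = UA(T_amb − T) + Q̇.
τ = M c_p/UA = 371.21 s; T_ss = T_amb + Q̇/UA = 22.7 + 58.6/0.786 = 97.255 °C.
T(t) = T_ss + (T₀ − T_ss)e^(−t/τ); set T = 103:
t = −τ ln[(T − T_ss)/(T₀ − T_ss)] = −371.21 · ln(0.16073) = 678.58 s.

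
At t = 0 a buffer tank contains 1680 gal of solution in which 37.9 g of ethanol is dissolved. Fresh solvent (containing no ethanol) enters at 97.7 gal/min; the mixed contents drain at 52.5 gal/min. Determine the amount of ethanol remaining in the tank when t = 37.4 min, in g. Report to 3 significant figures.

16.9 g

Let m(t) be the amount of ethanol. Volume: V(t) = V₀ + (Q_in − Q_out) t = 1680 + 45.200 t; V(37.4) = 3370.5 gal.
No ethanol enters, so dm/dt = −Q_out · (m/V).
Separate: dm/m = −Q_out dt/V(t) ⇒ ln(m/m₀) = −(Q_out/(Q_in−Q_out)) ln(V/V₀).
m = m₀ (V₀/V)^(Q_out/(Q_in−Q_out)) = 37.9 × (1680/3370.5)^(1.1615) = 16.882 g.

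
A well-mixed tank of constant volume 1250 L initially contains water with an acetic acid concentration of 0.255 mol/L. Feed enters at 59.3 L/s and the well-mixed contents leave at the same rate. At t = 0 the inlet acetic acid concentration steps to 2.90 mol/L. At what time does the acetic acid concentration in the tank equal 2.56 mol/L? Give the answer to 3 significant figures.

Species balance on the tank: V dC/dt = Q(C_in − C), so τ = V/Q = 21.079 s.
C(t) = C_in + (C₀ − C_in) e^(−t/τ). Set C = 2.56 and solve for t:
e^(−t/τ) = (C − C_in)/(C₀ − C_in) = (2.56 − 2.90)/(0.255 − 2.90) = 0.12854
t = −τ ln(…) = 21.079 × 2.0515 = 43.244 s.

43.2 s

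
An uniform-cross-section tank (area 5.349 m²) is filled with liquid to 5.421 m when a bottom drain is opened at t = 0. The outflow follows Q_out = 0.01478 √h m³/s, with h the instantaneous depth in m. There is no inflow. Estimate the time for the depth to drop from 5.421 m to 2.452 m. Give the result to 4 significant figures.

A dh/dt = −Q_out = −0.01478 √h.
Separate and integrate: 2(√h − √h₀) = −(0.01478/A) t.
t = 2A(√h₀ − √h)/0.01478 = 2·5.349·(√5.421 − √2.452)/0.01478
  = 10.6980 × (2.32830 − 1.56589) / 0.01478 = 551.850 s.

551.9 s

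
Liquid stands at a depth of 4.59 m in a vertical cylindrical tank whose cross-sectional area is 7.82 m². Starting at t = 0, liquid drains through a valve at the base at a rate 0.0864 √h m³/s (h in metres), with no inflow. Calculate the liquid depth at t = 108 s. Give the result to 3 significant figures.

2.39 m

With no inflow, A dh/dt = −0.0864 √h.
This is separable: 2 d(√h)/dt = −0.0864/A, so √h = √h₀ − (0.0864/(2A)) t.
√h = √4.59 − 0.0864·108/(2·7.82) = 2.1424 − 0.59662 = 1.5458.
h = 1.5458² = 2.3895 m.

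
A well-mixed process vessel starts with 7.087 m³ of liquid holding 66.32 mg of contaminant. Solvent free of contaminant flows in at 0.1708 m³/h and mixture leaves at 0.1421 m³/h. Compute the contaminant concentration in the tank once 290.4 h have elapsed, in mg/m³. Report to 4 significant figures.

0.09155 mg/m³

Let m(t) be the amount of contaminant. Volume: V(t) = V₀ + (Q_in − Q_out) t = 7.087 + 0.0287000 t; V(290.4) = 15.4215 m³.
Species balance (pure solvent in): dm/dt = −Q_out · m/V(t).
dm/m = −Q_out dt/(V₀ + 0.0287000 t); integrating gives ln(m/m₀) = −(Q_out/(Q_in−Q_out)) ln(V/V₀).
m = m₀ (V₀/V)^(Q_out/(Q_in−Q_out)) = 66.32 × (7.087/15.4215)^(4.95122) = 1.41188 mg.
C = m/V = 1.41188/15.4215 = 0.0915528 mg/m³.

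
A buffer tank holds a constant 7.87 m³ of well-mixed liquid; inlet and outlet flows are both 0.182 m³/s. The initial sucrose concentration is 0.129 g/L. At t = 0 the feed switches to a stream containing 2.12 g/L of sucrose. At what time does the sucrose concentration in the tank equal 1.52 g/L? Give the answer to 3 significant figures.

Species balance: V dC/dt = Q(C_in − C) ⇒ τ = V/Q = 43.242 s.
C(t) = C_in + (C₀ − C_in) e^(−t/τ). Set C = 1.52 and solve for t:
e^(−t/τ) = (C − C_in)/(C₀ − C_in) = (1.52 − 2.12)/(0.129 − 2.12) = 0.30136
t = −τ ln(…) = 43.242 × 1.1995 = 51.867 s.

51.9 s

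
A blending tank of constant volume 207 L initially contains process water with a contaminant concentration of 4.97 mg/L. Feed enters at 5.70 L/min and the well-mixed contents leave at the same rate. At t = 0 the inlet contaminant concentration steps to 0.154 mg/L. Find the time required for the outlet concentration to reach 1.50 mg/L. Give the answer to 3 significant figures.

46.3 min

Unsteady species balance (constant V, well mixed): V dC/dt = Q(C_in − C), so τ = V/Q = 36.316 min.
C(t) = C_in + (C₀ − C_in) e^(−t/τ). Set C = 1.50 and solve for t:
e^(−t/τ) = (C − C_in)/(C₀ − C_in) = (1.50 − 0.154)/(4.97 − 0.154) = 0.27949
t = −τ ln(…) = 36.316 × 1.2748 = 46.296 min.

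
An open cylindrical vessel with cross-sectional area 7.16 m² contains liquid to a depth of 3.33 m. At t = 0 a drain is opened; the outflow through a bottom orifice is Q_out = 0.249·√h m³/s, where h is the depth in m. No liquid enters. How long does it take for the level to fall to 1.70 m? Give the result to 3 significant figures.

30.0 s

A dh/dt = −Q_out = −0.249 √h.
∫ h^(−1/2) dh = −(0.249/A) ∫ dt, giving 2√h = 2√h₀ − (0.249/A) t.
t = 2A(√h₀ − √h)/0.249 = 2·7.16·(√3.33 − √1.70)/0.249
  = 14.320 × (1.8248 − 1.3038) / 0.249 = 29.962 s.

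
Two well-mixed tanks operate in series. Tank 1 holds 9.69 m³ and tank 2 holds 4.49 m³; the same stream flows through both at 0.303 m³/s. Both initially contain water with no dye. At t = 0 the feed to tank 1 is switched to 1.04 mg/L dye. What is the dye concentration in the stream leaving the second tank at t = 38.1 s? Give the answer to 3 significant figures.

0.520 mg/L

Time constants: τᵢ = Vᵢ/Q for each well-mixed tank.
τ₁ = 9.69/0.303 = 31.980 s; τ₂ = 4.49/0.303 = 14.818 s.
Tank 1: C₁ = C_in(1 − e^(−t/τ₁)). Tank 2 (τ₁ ≠ τ₂): C₂ = C_in[1 − (τ₁ e^(−t/τ₁) − τ₂ e^(−t/τ₂))/(τ₁ − τ₂)].
At t = 38.1: e^(−t/τ₁) = 0.30381, e^(−t/τ₂) = 0.076450.
C₂ = 1.04·[1 − (31.980·0.30381 − 14.818·0.076450)/(17.162)] = 1.04·0.49988 = 0.51987 mg/L.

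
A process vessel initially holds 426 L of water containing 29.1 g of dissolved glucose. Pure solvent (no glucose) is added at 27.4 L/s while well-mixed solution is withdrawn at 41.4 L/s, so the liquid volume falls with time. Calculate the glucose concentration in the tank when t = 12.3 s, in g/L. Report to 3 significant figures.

0.0248 g/L

Let m(t) be the amount of glucose. Volume: V(t) = V₀ + (Q_in − Q_out) t = 426 − 14.000 t; V(12.3) = 253.80 L.
No glucose enters, so dm/dt = −Q_out · (m/V).
Separate: dm/m = −Q_out dt/V(t) ⇒ ln(m/m₀) = −(Q_out/(Q_in−Q_out)) ln(V/V₀).
m = m₀ (V₀/V)^(Q_out/(Q_in−Q_out)) = 29.1 × (426/253.80)^(-2.9571) = 6.2919 g.
C = m/V = 6.2919/253.80 = 0.024791 g/L.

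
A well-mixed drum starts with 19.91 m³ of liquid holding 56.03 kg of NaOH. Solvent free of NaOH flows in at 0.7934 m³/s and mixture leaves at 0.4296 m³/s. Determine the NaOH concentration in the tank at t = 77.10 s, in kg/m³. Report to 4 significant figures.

Let m(t) be the amount of NaOH. Volume: V(t) = V₀ + (Q_in − Q_out) t = 19.91 + 0.363800 t; V(77.10) = 47.9590 m³.
Solute balance: dm/dt = 0 − Q_out C = −Q_out m/V(t).
dm/m = −Q_out dt/(V₀ + 0.363800 t); integrating gives ln(m/m₀) = −(Q_out/(Q_in−Q_out)) ln(V/V₀).
m = m₀ (V₀/V)^(Q_out/(Q_in−Q_out)) = 56.03 × (19.91/47.9590)^(1.18087) = 19.8411 kg.
C = m/V = 19.8411/47.9590 = 0.413711 kg/m³.

0.4137 kg/m³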